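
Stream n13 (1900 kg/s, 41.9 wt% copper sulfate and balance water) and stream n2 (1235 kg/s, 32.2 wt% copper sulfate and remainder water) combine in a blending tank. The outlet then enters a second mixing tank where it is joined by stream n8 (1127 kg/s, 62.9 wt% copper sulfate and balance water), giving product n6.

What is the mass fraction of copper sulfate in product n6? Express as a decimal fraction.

0.446

Overall, product flow = 4262 kg/s.
copper sulfate in = 1900×0.419 + 1235×0.322 + 1127×0.629 = 1902.7 kg/s.
copper sulfate fraction in n6 = 0.446.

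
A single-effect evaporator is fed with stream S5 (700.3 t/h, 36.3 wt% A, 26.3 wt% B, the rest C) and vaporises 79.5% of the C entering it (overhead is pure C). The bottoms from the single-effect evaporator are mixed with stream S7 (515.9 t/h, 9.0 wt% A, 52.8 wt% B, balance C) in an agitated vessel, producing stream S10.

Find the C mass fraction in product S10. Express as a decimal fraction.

0.249

Vapour removed = 0.795×0.374×700.3 = 208.22 t/h; concentrate = 492.08 t/h.
C reaching the mixer = 53.692 (from concentrate) + 515.9×0.382 = 250.77 t/h.
Product flow = 492.08 + 515.9 = 1008 t/h; C fraction = 0.249.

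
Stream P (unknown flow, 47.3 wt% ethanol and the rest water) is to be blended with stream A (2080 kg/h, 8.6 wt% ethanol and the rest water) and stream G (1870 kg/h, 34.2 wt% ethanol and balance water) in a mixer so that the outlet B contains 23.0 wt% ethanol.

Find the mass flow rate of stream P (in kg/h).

Let P be the unknown flow. Total out = 3950 + P.
ethanol balance: 818.42 + 0.473·P = 0.230·(3950 + P)
(0.473 − 0.230)·P = 0.230×3950 − 818.42 = 90.08
P = 90.08 / 0.243 = 370.7 kg/h

370.7 kg/h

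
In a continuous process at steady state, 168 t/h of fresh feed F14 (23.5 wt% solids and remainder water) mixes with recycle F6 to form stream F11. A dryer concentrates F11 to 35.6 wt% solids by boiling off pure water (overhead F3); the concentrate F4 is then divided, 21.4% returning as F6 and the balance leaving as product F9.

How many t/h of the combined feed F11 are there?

Overall solids balance (none leaves overhead): solids in fresh feed = solids in product, i.e. 168×0.235 = (1−0.214)·F4·0.356.
F4 = 39.48/(0.356×0.786) = 141.09 t/h.
Recycle F6 = 0.214×141.09 = 30.194 t/h.
Combined feed F11 = 168 + 30.194 = 198.19 t/h.

198.2 t/h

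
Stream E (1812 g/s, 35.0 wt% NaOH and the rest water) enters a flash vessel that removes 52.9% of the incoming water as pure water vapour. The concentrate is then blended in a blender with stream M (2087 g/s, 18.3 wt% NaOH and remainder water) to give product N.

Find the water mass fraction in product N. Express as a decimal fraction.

Vapour removed = 0.529×0.650×1812 = 623.06 g/s; concentrate = 1188.9 g/s.
water reaching the mixer = 554.74 (from concentrate) + 2087×0.817 = 2259.8 g/s.
Product flow = 1188.9 + 2087 = 3275.9 g/s; water fraction = 0.690.

0.690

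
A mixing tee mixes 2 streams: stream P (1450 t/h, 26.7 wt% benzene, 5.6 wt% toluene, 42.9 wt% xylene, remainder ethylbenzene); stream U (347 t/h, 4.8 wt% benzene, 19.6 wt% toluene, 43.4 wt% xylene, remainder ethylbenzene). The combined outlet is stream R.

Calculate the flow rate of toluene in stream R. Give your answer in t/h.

149.2 t/h

toluene out = toluene in = 1450×0.056 + 347×0.196 = 149.21 t/h.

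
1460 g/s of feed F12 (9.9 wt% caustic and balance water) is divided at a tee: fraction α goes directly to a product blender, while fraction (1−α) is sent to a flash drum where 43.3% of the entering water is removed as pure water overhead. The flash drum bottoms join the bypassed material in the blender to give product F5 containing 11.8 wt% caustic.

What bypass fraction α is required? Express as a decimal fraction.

0.587

All 1460×0.099 = 144.54 g/s of caustic reaches F5, so F5 = 144.54/0.118 = 1224.9 g/s and vapour = 235.08 g/s.
The evaporator receives (1−α)·1460 of feed at 0.901 water and removes 0.433 of that water:
0.433×0.901×(1−α)×1460 = 235.08
(1−α) = 235.08/569.59 = 0.4127;  α = 0.5873.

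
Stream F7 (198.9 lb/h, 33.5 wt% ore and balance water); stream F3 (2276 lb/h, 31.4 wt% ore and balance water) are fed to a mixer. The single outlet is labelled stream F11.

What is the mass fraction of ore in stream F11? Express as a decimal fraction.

0.3157

Total flow out = 198.9 + 2276 = 2474.9 lb/h.
ore in = 198.9×0.335 + 2276×0.314 = 781.3 lb/h.
ore mass fraction in F11 = 781.3/2474.9 = 0.3157.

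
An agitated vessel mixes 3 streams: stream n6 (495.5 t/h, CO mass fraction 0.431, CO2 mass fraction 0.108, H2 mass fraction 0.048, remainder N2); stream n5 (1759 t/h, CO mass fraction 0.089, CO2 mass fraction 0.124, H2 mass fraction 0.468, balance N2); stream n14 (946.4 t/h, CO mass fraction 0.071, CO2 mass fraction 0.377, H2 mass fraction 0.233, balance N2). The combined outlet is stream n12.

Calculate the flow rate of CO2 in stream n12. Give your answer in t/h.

628.4 t/h

CO2 out = CO2 in = 495.5×0.108 + 1759×0.124 + 946.4×0.377 = 628.42 t/h.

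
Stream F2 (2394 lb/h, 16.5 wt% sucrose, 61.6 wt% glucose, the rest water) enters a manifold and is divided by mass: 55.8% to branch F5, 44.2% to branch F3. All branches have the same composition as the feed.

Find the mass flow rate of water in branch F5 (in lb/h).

292.6 lb/h

Branch F5 total = 0.558×2394 = 1335.9 lb/h.
water in F5 = 0.219×1335.9 = 292.55 lb/h.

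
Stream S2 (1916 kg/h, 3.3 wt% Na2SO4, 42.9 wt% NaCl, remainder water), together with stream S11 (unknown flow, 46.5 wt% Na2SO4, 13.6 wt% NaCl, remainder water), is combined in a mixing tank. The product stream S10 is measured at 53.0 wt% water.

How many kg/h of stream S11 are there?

Let S11 be the unknown flow. Total out = 1916 + S11.
water balance: 1030.8 + 0.399·S11 = 0.530·(1916 + S11)
(0.399 − 0.530)·S11 = 0.530×1916 − 1030.8 = -15.328
S11 = -15.328 / -0.131 = 117.01 kg/h

117 kg/h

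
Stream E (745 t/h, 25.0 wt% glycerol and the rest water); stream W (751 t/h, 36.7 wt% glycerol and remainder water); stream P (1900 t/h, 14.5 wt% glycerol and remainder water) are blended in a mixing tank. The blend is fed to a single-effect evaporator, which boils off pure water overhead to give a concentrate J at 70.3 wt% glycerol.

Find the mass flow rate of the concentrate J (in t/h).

glycerol entering = 745×0.250 + 751×0.367 + 1900×0.145 = 737.37 t/h.
All glycerol reports to J, so J = 737.37/0.703 = 1048.9 t/h.

1049 t/h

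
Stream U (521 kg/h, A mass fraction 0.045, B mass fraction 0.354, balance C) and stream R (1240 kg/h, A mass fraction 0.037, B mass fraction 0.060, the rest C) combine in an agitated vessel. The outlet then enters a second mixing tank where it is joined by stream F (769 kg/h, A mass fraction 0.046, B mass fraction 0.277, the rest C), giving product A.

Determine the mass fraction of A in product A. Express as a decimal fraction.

0.041

Overall, product flow = 2530 kg/h.
A in = 521×0.045 + 1240×0.037 + 769×0.046 = 104.7 kg/h.
A fraction in A = 0.041.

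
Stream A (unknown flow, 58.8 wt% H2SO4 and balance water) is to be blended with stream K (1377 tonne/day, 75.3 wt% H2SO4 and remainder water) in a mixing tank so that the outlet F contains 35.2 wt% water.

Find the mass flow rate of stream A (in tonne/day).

Let A be the unknown flow. Total out = 1377 + A.
water balance: 340.12 + 0.412·A = 0.352·(1377 + A)
(0.412 − 0.352)·A = 0.352×1377 − 340.12 = 144.58
A = 144.58 / 0.060 = 2409.7 tonne/day

2410 tonne/day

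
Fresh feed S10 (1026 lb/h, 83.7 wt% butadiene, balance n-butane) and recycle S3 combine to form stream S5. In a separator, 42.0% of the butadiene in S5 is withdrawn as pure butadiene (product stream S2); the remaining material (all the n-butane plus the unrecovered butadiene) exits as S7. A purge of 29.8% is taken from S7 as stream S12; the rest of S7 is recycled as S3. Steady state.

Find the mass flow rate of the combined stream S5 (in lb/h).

n-butane enters only via S10 and leaves only via the purge: 1026×0.163 = 0.298×(n-butane in S7), and the separator passes all n-butane, so n-butane in S5 = n-butane in S7 = 561.2 lb/h.
butadiene in S5: m_A = 1026×0.837 + (1−0.298)·(1−0.420)·m_A, so m_A = 858.76/0.5928 = 1448.6 lb/h.
S5 = 1448.6 + 561.2 = 2009.8 lb/h.

2010 lb/h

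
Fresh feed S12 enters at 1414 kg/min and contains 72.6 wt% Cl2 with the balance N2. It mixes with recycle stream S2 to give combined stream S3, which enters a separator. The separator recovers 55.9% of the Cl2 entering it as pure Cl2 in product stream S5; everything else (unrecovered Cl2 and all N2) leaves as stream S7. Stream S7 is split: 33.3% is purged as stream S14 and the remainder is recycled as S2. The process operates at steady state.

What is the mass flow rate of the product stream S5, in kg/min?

Cl2 in S3: m_A = 1414×0.726 + (1−0.333)·(1−0.559)·m_A, so m_A = 1026.6/0.7059 = 1454.4 kg/min.
Product S5 = 0.559×1454.4 = 812.99 kg/min.

813 kg/min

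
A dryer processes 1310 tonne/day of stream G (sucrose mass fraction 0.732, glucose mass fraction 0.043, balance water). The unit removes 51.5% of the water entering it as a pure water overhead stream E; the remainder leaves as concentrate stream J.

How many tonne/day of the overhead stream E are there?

151.8 tonne/day

water entering = 1310×0.225 = 294.75 tonne/day; overhead removed = 0.515×294.75 = 151.8 tonne/day.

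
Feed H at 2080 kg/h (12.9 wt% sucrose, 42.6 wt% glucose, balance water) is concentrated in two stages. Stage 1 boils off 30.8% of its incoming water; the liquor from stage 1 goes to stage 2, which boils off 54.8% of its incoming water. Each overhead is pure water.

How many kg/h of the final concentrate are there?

1444 kg/h

water in feed = 2080×0.445 = 925.6 kg/h.
After stage 1: water left = (1−0.308)×925.6 = 640.52; stream total = 1794.9 kg/h.
After stage 2: water left = (1−0.548)×640.52 = 289.51; final concentrate = 1443.9 kg/h.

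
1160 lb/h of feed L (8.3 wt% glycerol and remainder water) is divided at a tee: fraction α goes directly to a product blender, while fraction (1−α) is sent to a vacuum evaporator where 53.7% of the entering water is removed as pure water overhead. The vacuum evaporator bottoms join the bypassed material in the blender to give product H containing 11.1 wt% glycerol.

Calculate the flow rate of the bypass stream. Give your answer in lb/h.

565.8 lb/h

All 1160×0.083 = 96.28 lb/h of glycerol reaches H, so H = 96.28/0.111 = 867.39 lb/h and vapour = 292.61 lb/h.
The evaporator receives (1−α)·1160 of feed at 0.917 water and removes 0.537 of that water:
0.537×0.917×(1−α)×1160 = 292.61
(1−α) = 292.61/571.22 = 0.5123;  α = 0.4877.
Bypass flow = 0.4877×1160 = 565.78 lb/h.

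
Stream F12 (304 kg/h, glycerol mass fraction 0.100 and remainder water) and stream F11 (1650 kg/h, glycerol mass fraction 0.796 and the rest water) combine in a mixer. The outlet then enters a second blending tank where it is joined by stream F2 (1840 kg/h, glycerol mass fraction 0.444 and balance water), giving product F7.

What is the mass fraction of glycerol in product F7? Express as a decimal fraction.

Overall, product flow = 3794 kg/h.
glycerol in = 304×0.100 + 1650×0.796 + 1840×0.444 = 2160.8 kg/h.
glycerol fraction in F7 = 0.570.

0.570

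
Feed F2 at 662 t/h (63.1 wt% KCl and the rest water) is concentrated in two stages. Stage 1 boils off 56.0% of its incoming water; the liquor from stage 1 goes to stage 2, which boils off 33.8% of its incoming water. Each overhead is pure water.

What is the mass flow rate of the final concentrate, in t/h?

488.9 t/h

water in feed = 662×0.369 = 244.28 t/h.
After stage 1: water left = (1−0.560)×244.28 = 107.48; stream total = 525.2 t/h.
After stage 2: water left = (1−0.338)×107.48 = 71.153; final concentrate = 488.88 t/h.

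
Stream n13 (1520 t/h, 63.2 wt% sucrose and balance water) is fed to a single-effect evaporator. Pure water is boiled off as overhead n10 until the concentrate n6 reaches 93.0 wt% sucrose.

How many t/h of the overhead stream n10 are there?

487.1 t/h

sucrose is conserved: 1520×0.632 = 960.64 t/h all reports to the concentrate.
Concentrate = 960.64/(target fraction) = 1032.9 t/h.
Overhead = 1520 − 1032.9 = 487.05 t/h.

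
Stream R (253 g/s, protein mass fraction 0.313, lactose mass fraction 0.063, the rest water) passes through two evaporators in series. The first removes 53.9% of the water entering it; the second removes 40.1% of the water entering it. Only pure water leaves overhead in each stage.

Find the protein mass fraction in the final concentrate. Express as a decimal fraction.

0.571

water in feed = 253×0.624 = 157.87 g/s.
After stage 1: water left = (1−0.539)×157.87 = 72.779; stream total = 167.91 g/s.
After stage 2: water left = (1−0.401)×72.779 = 43.595; final concentrate = 138.72 g/s.
protein fraction = 79.189/138.72 = 0.571.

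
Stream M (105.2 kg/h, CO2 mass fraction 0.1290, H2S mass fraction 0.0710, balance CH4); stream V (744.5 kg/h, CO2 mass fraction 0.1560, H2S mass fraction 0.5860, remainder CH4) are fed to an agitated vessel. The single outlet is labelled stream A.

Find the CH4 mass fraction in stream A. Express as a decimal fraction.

Total flow out = 105.2 + 744.5 = 849.7 kg/h.
CH4 in = 105.2×0.800 + 744.5×0.258 = 276.24 kg/h.
CH4 mass fraction in A = 276.24/849.7 = 0.3251.

0.3251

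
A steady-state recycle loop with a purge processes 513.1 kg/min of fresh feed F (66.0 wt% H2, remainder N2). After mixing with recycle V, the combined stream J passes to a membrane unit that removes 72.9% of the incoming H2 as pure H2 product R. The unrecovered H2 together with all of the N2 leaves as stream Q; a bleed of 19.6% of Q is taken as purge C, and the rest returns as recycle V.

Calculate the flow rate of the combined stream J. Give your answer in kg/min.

N2 enters only via F and leaves only via the purge: 513.1×0.340 = 0.196×(N2 in Q), and the membrane unit passes all N2, so N2 in J = N2 in Q = 890.07 kg/min.
H2 in J: m_A = 513.1×0.660 + (1−0.196)·(1−0.729)·m_A, so m_A = 338.65/0.7821 = 432.99 kg/min.
J = 432.99 + 890.07 = 1323.1 kg/min.

1323 kg/min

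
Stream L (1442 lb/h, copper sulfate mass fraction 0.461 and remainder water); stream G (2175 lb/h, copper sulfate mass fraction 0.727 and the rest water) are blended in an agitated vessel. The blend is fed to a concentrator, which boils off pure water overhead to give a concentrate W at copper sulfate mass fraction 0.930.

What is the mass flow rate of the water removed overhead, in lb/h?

1202 lb/h

copper sulfate entering = 1442×0.461 + 2175×0.727 = 2246 lb/h.
All copper sulfate reports to W, so W = 2246/0.930 = 2415 lb/h.
Total feed = 3617 lb/h; overhead = 3617 − 2415 = 1202 lb/h.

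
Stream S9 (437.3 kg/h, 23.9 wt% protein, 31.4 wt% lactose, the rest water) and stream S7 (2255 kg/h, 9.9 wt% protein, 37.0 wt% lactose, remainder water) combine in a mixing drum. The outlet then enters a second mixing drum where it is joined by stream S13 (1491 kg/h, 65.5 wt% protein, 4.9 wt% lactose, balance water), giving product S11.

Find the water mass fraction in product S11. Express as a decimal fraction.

Overall, product flow = 4183.3 kg/h.
water in = 437.3×0.447 + 2255×0.531 + 1491×0.296 = 1834.2 kg/h.
water fraction in S11 = 0.438.

0.438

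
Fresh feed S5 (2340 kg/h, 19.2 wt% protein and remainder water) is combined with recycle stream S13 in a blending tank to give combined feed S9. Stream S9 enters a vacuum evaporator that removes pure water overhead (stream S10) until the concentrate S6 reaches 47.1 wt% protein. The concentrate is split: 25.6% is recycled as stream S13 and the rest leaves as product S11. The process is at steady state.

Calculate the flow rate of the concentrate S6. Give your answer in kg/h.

Overall protein balance (none leaves overhead): protein in fresh feed = protein in product, i.e. 2340×0.192 = (1−0.256)·S6·0.471.
S6 = 449.28/(0.471×0.744) = 1282.1 kg/h.

1282 kg/h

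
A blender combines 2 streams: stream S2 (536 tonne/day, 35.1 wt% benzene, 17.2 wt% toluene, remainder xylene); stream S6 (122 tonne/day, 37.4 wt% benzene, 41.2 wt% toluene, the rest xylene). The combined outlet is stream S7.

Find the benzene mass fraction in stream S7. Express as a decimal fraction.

Total flow out = 536 + 122 = 658 tonne/day.
benzene in = 536×0.351 + 122×0.374 = 233.76 tonne/day.
benzene mass fraction in S7 = 233.76/658 = 0.355.

0.355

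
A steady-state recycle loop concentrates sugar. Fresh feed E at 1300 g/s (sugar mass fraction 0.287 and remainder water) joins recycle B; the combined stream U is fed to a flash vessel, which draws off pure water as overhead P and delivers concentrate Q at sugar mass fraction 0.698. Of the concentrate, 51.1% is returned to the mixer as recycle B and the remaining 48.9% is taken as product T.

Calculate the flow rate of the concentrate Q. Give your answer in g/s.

1093 g/s

Overall sugar balance (none leaves overhead): sugar in fresh feed = sugar in product, i.e. 1300×0.287 = (1−0.511)·Q·0.698.
Q = 373.1/(0.698×0.489) = 1093.1 g/s.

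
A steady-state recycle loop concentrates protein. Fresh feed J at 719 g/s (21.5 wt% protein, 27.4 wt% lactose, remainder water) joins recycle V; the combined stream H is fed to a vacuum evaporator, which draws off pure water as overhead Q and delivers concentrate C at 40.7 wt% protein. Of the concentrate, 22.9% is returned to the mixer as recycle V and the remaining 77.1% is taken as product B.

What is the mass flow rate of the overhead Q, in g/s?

339.2 g/s

Overall protein balance (none leaves overhead): protein in fresh feed = protein in product, i.e. 719×0.215 = (1−0.229)·C·0.407.
C = 154.59/(0.407×0.771) = 492.63 g/s.
Recycle V = 0.229×492.63 = 112.81 g/s.
Combined feed H = 719 + 112.81 = 831.81 g/s.
Overhead Q = H − C = 831.81 − 492.63 = 339.18 g/s.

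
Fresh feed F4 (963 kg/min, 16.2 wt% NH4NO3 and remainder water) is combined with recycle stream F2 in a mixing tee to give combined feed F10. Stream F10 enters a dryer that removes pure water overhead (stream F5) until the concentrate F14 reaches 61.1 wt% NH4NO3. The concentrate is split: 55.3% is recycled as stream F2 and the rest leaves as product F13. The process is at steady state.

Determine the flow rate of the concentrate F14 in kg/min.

571.2 kg/min

Overall NH4NO3 balance (none leaves overhead): NH4NO3 in fresh feed = NH4NO3 in product, i.e. 963×0.162 = (1−0.553)·F14·0.611.
F14 = 156.01/(0.611×0.447) = 571.21 kg/min.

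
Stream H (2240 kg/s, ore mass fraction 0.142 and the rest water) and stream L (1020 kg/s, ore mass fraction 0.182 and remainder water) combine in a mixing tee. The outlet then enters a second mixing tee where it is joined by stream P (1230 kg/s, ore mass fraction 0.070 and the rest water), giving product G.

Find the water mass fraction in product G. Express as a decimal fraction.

Overall, product flow = 4490 kg/s.
water in = 2240×0.858 + 1020×0.818 + 1230×0.930 = 3900.2 kg/s.
water fraction in G = 0.869.

0.869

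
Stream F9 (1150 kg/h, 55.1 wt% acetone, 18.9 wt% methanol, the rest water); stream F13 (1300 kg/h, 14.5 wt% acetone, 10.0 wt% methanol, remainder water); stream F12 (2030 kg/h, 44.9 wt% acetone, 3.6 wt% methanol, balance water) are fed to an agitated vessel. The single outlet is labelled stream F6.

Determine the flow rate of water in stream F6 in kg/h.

2326 kg/h

water out = water in = 1150×0.260 + 1300×0.755 + 2030×0.515 = 2325.9 kg/h.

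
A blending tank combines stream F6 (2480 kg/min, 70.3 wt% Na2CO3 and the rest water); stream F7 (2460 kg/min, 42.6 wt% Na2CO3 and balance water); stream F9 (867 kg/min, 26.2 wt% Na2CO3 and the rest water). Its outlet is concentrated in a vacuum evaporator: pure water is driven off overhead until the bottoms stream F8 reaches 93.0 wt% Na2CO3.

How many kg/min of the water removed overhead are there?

Na2CO3 entering = 2480×0.703 + 2460×0.426 + 867×0.262 = 3018.6 kg/min.
All Na2CO3 reports to F8, so F8 = 3018.6/0.930 = 3245.8 kg/min.
Total feed = 5807 kg/min; overhead = 5807 − 3245.8 = 2561.2 kg/min.

2561 kg/min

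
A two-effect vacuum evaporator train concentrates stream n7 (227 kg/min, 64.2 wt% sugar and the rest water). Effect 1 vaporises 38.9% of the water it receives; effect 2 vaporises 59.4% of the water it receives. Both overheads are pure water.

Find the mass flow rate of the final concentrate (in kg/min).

165.9 kg/min

water in feed = 227×0.358 = 81.266 kg/min.
After stage 1: water left = (1−0.389)×81.266 = 49.654; stream total = 195.39 kg/min.
After stage 2: water left = (1−0.594)×49.654 = 20.159; final concentrate = 165.89 kg/min.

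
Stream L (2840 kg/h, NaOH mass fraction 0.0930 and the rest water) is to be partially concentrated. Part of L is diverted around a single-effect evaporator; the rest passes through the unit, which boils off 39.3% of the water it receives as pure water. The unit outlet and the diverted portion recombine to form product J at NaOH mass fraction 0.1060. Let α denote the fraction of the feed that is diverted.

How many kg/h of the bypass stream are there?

1863 kg/h

All 2840×0.093 = 264.12 kg/h of NaOH reaches J, so J = 264.12/0.106 = 2491.7 kg/h and vapour = 348.3 kg/h.
The evaporator receives (1−α)·2840 of feed at 0.907 water and removes 0.393 of that water:
0.393×0.907×(1−α)×2840 = 348.3
(1−α) = 348.3/1012.3 = 0.3441;  α = 0.6559.
Bypass flow = 0.6559×2840 = 1862.9 kg/h.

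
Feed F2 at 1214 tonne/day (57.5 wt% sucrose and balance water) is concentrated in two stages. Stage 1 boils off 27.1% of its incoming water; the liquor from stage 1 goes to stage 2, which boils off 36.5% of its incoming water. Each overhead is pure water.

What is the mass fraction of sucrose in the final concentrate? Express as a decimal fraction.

water in feed = 1214×0.425 = 515.95 tonne/day.
After stage 1: water left = (1−0.271)×515.95 = 376.13; stream total = 1074.2 tonne/day.
After stage 2: water left = (1−0.365)×376.13 = 238.84; final concentrate = 936.89 tonne/day.
sucrose fraction = 698.05/936.89 = 0.7451.

0.7451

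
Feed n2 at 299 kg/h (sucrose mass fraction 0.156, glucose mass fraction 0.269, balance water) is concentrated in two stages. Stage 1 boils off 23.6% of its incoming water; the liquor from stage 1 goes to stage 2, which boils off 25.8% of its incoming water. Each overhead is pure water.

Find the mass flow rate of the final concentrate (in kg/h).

224.5 kg/h

water in feed = 299×0.575 = 171.92 kg/h.
After stage 1: water left = (1−0.236)×171.92 = 131.35; stream total = 258.43 kg/h.
After stage 2: water left = (1−0.258)×131.35 = 97.462; final concentrate = 224.54 kg/h.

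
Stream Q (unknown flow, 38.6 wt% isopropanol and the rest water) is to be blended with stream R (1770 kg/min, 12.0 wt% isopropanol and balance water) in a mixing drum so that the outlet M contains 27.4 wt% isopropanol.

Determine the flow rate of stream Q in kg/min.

2434 kg/min

Let Q be the unknown flow. Total out = 1770 + Q.
isopropanol balance: 212.4 + 0.386·Q = 0.274·(1770 + Q)
(0.386 − 0.274)·Q = 0.274×1770 − 212.4 = 272.58
Q = 272.58 / 0.112 = 2433.8 kg/min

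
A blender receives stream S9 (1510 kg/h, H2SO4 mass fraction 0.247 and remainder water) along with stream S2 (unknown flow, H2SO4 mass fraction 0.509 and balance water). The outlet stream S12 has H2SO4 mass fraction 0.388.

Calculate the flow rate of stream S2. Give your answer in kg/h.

Let S2 be the unknown flow. Total out = 1510 + S2.
H2SO4 balance: 372.97 + 0.509·S2 = 0.388·(1510 + S2)
(0.509 − 0.388)·S2 = 0.388×1510 − 372.97 = 212.91
S2 = 212.91 / 0.121 = 1759.6 kg/h

1760 kg/h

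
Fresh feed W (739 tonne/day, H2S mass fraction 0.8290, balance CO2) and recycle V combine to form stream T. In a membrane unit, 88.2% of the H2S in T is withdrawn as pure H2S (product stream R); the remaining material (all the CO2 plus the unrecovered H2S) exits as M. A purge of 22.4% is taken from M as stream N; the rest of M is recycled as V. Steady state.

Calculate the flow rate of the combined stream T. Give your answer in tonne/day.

1239 tonne/day

CO2 enters only via W and leaves only via the purge: 739×0.171 = 0.224×(CO2 in M), and the membrane unit passes all CO2, so CO2 in T = CO2 in M = 564.15 tonne/day.
H2S in T: m_A = 739×0.829 + (1−0.224)·(1−0.882)·m_A, so m_A = 612.63/0.9084 = 674.38 tonne/day.
T = 674.38 + 564.15 = 1238.5 tonne/day.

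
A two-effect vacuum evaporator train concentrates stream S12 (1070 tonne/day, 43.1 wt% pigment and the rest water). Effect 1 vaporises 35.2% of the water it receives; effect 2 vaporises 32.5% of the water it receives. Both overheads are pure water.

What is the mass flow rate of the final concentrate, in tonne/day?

727.5 tonne/day

water in feed = 1070×0.569 = 608.83 tonne/day.
After stage 1: water left = (1−0.352)×608.83 = 394.52; stream total = 855.69 tonne/day.
After stage 2: water left = (1−0.325)×394.52 = 266.3; final concentrate = 727.47 tonne/day.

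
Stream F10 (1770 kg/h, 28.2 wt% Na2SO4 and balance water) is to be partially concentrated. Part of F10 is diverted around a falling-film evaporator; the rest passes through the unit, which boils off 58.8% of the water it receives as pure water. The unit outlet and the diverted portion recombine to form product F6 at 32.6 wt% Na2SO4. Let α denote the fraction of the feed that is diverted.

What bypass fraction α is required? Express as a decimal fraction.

All 1770×0.282 = 499.14 kg/h of Na2SO4 reaches F6, so F6 = 499.14/0.326 = 1531.1 kg/h and vapour = 238.9 kg/h.
The evaporator receives (1−α)·1770 of feed at 0.718 water and removes 0.588 of that water:
0.588×0.718×(1−α)×1770 = 238.9
(1−α) = 238.9/747.27 = 0.3197;  α = 0.6803.

0.680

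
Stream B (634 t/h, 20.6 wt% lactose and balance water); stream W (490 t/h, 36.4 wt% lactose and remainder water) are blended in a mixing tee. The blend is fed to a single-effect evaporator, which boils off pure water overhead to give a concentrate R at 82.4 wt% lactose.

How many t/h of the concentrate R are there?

375 t/h

lactose entering = 634×0.206 + 490×0.364 = 308.96 t/h.
All lactose reports to R, so R = 308.96/0.824 = 374.96 t/h.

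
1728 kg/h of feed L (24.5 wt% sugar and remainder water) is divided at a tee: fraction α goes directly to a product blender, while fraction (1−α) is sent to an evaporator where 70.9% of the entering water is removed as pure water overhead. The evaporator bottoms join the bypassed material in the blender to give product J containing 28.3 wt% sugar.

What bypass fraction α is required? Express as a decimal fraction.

All 1728×0.245 = 423.36 kg/h of sugar reaches J, so J = 423.36/0.283 = 1496 kg/h and vapour = 232.03 kg/h.
The evaporator receives (1−α)·1728 of feed at 0.755 water and removes 0.709 of that water:
0.709×0.755×(1−α)×1728 = 232.03
(1−α) = 232.03/924.99 = 0.2508;  α = 0.7492.

0.749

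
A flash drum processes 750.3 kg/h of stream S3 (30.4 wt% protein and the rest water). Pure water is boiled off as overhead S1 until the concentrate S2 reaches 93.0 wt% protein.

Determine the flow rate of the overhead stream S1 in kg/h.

protein is conserved: 750.3×0.304 = 228.09 kg/h all reports to the concentrate.
Concentrate = 228.09/(target fraction) = 245.26 kg/h.
Overhead = 750.3 − 245.26 = 505.04 kg/h.

505 kg/h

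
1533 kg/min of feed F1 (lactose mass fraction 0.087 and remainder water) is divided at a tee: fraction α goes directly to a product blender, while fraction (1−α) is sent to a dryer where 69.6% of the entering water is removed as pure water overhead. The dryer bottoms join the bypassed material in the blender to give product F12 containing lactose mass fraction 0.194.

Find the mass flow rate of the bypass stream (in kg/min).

202.4 kg/min

All 1533×0.087 = 133.37 kg/min of lactose reaches F12, so F12 = 133.37/0.194 = 687.48 kg/min and vapour = 845.52 kg/min.
The evaporator receives (1−α)·1533 of feed at 0.913 water and removes 0.696 of that water:
0.696×0.913×(1−α)×1533 = 845.52
(1−α) = 845.52/974.14 = 0.8680;  α = 0.1320.
Bypass flow = 0.1320×1533 = 202.41 kg/min.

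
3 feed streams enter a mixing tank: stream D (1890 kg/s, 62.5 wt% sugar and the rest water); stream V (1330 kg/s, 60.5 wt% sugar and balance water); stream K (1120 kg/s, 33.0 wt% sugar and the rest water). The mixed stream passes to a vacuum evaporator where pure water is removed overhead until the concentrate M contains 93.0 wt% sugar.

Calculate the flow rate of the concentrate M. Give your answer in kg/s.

sugar entering = 1890×0.625 + 1330×0.605 + 1120×0.330 = 2355.5 kg/s.
All sugar reports to M, so M = 2355.5/0.930 = 2532.8 kg/s.

2533 kg/s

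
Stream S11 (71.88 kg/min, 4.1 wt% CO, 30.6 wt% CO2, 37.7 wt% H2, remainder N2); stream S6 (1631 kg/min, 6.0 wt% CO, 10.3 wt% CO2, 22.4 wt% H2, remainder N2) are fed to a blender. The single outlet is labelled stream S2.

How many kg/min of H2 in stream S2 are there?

H2 out = H2 in = 71.88×0.377 + 1631×0.224 = 392.44 kg/min.

392.4 kg/min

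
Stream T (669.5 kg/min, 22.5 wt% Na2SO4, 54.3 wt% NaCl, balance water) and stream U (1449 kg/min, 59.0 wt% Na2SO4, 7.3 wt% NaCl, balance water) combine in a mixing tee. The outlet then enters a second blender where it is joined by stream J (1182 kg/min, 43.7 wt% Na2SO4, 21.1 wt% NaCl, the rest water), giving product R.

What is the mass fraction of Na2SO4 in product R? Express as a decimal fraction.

0.4612

Overall, product flow = 3300.5 kg/min.
Na2SO4 in = 669.5×0.225 + 1449×0.590 + 1182×0.437 = 1522.1 kg/min.
Na2SO4 fraction in R = 0.4612.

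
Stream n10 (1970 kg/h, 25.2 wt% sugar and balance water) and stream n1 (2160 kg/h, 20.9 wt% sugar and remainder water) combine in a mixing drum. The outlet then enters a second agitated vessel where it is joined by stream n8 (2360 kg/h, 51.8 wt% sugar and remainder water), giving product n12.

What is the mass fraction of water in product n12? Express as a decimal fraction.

0.666

Overall, product flow = 6490 kg/h.
water in = 1970×0.748 + 2160×0.791 + 2360×0.482 = 4319.6 kg/h.
water fraction in n12 = 0.666.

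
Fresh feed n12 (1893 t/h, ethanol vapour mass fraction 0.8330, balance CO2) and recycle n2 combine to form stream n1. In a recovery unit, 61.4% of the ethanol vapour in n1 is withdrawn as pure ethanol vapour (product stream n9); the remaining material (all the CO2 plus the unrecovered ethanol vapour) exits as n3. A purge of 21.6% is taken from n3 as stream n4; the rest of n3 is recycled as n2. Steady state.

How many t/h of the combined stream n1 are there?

3725 t/h

CO2 enters only via n12 and leaves only via the purge: 1893×0.167 = 0.216×(CO2 in n3), and the recovery unit passes all CO2, so CO2 in n1 = CO2 in n3 = 1463.6 t/h.
ethanol vapour in n1: m_A = 1893×0.833 + (1−0.216)·(1−0.614)·m_A, so m_A = 1576.9/0.6974 = 2261.1 t/h.
n1 = 2261.1 + 1463.6 = 3724.7 t/h.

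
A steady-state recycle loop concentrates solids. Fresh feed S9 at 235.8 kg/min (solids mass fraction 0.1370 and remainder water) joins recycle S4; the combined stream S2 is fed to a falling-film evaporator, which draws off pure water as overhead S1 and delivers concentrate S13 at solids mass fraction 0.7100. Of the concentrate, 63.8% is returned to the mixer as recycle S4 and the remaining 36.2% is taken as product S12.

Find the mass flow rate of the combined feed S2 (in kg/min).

Overall solids balance (none leaves overhead): solids in fresh feed = solids in product, i.e. 235.8×0.137 = (1−0.638)·S13·0.710.
S13 = 32.305/(0.710×0.362) = 125.69 kg/min.
Recycle S4 = 0.638×125.69 = 80.19 kg/min.
Combined feed S2 = 235.8 + 80.19 = 315.99 kg/min.

316 kg/min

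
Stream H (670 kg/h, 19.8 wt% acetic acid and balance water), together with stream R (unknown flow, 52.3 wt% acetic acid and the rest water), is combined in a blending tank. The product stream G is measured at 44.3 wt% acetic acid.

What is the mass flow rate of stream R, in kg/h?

Let R be the unknown flow. Total out = 670 + R.
acetic acid balance: 132.66 + 0.523·R = 0.443·(670 + R)
(0.523 − 0.443)·R = 0.443×670 − 132.66 = 164.15
R = 164.15 / 0.080 = 2051.9 kg/h

2052 kg/h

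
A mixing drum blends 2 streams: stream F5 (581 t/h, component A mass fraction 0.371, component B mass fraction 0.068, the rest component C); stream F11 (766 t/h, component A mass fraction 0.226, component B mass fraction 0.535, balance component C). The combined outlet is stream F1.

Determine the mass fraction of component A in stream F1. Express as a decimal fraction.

Total flow out = 581 + 766 = 1347 t/h.
component A in = 581×0.371 + 766×0.226 = 388.67 t/h.
component A mass fraction in F1 = 388.67/1347 = 0.289.

0.289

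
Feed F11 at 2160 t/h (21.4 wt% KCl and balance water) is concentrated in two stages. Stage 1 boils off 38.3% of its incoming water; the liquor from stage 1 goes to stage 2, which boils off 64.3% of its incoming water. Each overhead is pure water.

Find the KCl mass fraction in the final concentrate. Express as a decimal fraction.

water in feed = 2160×0.786 = 1697.8 t/h.
After stage 1: water left = (1−0.383)×1697.8 = 1047.5; stream total = 1509.8 t/h.
After stage 2: water left = (1−0.643)×1047.5 = 373.96; final concentrate = 836.2 t/h.
KCl fraction = 462.24/836.2 = 0.5528.

0.5528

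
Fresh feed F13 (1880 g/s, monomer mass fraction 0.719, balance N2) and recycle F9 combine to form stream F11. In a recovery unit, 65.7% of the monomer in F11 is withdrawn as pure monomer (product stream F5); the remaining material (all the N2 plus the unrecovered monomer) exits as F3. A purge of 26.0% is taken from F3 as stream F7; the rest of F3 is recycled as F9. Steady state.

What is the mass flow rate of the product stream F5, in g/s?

monomer in F11: m_A = 1880×0.719 + (1−0.260)·(1−0.657)·m_A, so m_A = 1351.7/0.7462 = 1811.5 g/s.
Product F5 = 0.657×1811.5 = 1190.2 g/s.

1190 g/s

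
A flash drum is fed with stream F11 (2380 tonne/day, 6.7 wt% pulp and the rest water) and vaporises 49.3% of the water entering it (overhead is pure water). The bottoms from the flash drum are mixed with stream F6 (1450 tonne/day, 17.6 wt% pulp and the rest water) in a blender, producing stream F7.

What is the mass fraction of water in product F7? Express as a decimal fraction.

0.8484

Vapour removed = 0.493×0.933×2380 = 1094.7 tonne/day; concentrate = 1285.3 tonne/day.
water reaching the mixer = 1125.8 (from concentrate) + 1450×0.824 = 2320.6 tonne/day.
Product flow = 1285.3 + 1450 = 2735.3 tonne/day; water fraction = 0.8484.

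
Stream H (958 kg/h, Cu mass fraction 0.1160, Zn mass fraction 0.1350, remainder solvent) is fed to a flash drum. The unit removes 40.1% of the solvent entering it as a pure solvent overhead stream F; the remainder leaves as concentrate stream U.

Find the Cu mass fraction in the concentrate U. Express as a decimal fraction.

0.1658

Cu is not removed: 958×0.116 = 111.13 kg/h of Cu enters U.
solvent entering = 958×0.749 = 717.54 kg/h; overhead removed = 0.401×717.54 = 287.73 kg/h.
Concentrate = 958 − 287.73 = 670.27 kg/h.
Mass fraction = 111.13/670.27 = 0.1658.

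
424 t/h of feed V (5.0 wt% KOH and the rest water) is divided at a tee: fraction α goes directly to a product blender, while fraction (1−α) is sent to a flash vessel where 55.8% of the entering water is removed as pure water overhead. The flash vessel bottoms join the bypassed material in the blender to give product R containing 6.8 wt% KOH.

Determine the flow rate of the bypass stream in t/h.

All 424×0.050 = 21.2 t/h of KOH reaches R, so R = 21.2/0.068 = 311.76 t/h and vapour = 112.24 t/h.
The evaporator receives (1−α)·424 of feed at 0.950 water and removes 0.558 of that water:
0.558×0.950×(1−α)×424 = 112.24
(1−α) = 112.24/224.76 = 0.4994;  α = 0.5006.
Bypass flow = 0.5006×424 = 212.28 t/h.

212.3 t/h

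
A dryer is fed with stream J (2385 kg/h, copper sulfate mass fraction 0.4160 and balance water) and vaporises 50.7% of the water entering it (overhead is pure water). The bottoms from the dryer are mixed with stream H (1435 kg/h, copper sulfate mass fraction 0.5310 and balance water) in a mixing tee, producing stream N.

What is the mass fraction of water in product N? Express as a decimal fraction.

0.4367

Vapour removed = 0.507×0.584×2385 = 706.17 kg/h; concentrate = 1678.8 kg/h.
water reaching the mixer = 686.67 (from concentrate) + 1435×0.469 = 1359.7 kg/h.
Product flow = 1678.8 + 1435 = 3113.8 kg/h; water fraction = 0.4367.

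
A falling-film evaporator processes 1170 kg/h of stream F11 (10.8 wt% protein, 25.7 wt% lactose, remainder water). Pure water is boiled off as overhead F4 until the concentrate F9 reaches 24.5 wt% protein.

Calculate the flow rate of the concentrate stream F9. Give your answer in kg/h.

protein is conserved: 1170×0.108 = 126.36 kg/h all reports to the concentrate.
Concentrate = 126.36/(target fraction) = 515.76 kg/h.

515.8 kg/h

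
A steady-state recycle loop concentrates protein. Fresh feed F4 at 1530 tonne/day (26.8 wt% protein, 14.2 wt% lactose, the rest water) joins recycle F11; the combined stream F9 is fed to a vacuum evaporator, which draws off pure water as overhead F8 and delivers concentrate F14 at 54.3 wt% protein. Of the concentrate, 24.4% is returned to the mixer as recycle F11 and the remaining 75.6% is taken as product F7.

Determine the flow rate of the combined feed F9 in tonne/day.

Overall protein balance (none leaves overhead): protein in fresh feed = protein in product, i.e. 1530×0.268 = (1−0.244)·F14·0.543.
F14 = 410.04/(0.543×0.756) = 998.86 tonne/day.
Recycle F11 = 0.244×998.86 = 243.72 tonne/day.
Combined feed F9 = 1530 + 243.72 = 1773.7 tonne/day.

1774 tonne/day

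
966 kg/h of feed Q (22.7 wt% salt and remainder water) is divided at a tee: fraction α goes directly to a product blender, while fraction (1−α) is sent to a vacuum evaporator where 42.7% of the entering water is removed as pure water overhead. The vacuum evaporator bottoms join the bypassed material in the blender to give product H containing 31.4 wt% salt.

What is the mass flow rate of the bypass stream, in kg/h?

All 966×0.227 = 219.28 kg/h of salt reaches H, so H = 219.28/0.314 = 698.35 kg/h and vapour = 267.65 kg/h.
The evaporator receives (1−α)·966 of feed at 0.773 water and removes 0.427 of that water:
0.427×0.773×(1−α)×966 = 267.65
(1−α) = 267.65/318.85 = 0.8394;  α = 0.1606.
Bypass flow = 0.1606×966 = 155.11 kg/h.

155.1 kg/h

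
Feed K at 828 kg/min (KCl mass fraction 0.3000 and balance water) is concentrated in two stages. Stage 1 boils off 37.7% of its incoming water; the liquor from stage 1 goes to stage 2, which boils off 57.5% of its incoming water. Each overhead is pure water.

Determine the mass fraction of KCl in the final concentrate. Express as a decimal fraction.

0.6181

water in feed = 828×0.700 = 579.6 kg/min.
After stage 1: water left = (1−0.377)×579.6 = 361.09; stream total = 609.49 kg/min.
After stage 2: water left = (1−0.575)×361.09 = 153.46; final concentrate = 401.86 kg/min.
KCl fraction = 248.4/401.86 = 0.6181.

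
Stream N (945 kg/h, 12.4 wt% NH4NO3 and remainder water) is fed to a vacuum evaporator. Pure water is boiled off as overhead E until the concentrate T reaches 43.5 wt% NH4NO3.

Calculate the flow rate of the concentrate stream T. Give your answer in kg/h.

NH4NO3 is conserved: 945×0.124 = 117.18 kg/h all reports to the concentrate.
Concentrate = 117.18/(target fraction) = 269.38 kg/h.

269.4 kg/h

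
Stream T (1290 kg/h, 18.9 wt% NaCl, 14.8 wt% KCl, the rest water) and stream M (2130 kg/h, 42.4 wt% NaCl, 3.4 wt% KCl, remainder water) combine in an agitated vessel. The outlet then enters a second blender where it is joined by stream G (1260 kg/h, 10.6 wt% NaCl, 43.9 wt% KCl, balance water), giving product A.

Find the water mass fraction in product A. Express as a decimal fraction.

Overall, product flow = 4680 kg/h.
water in = 1290×0.663 + 2130×0.542 + 1260×0.455 = 2583 kg/h.
water fraction in A = 0.552.

0.552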